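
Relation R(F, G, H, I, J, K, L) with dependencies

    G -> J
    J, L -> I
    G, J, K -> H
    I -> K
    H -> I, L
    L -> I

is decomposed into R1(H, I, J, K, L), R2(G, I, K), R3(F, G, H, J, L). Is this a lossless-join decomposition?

Yes

Chase test. Columns are F, G, H, I, J, K, L; row i has aⱼ where attribute j ∈ Ri, else bᵢⱼ.
Initial tableau (one row per fragment):
  row 1: b11 b12 a3 a4 a5 a6 a7
  row 2: b21 a2 b23 a4 b25 a6 b27
  row 3: a1 a2 a3 b34 a5 b36 a7
Rows 2 and 3 agree on G; apply G→J and equate their J entries.
Rows 1 and 3 agree on J, L; apply J, L→I and equate their I entries.
Rows 1 and 3 agree on I; apply I→K and equate their K entries.
Rows 2 and 3 agree on G, J, K; apply G, J, K→H and equate their H entries.
Rows 1 and 2 agree on H; apply H→I, L and equate their I, L entries.
Row 3 is now all distinguished symbols — the join is lossless.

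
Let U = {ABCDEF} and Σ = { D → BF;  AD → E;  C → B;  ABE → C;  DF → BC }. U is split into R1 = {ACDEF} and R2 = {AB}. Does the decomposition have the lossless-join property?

No

Common attributes: R1 ∩ R2 = {A}.
No dependency enlarges {A}, so (A)⁺ = {A}.
The closure contains neither all of R1 = {ACDEF} nor all of R2 = {AB}, so the common attributes are not a superkey of either fragment. The join is lossy.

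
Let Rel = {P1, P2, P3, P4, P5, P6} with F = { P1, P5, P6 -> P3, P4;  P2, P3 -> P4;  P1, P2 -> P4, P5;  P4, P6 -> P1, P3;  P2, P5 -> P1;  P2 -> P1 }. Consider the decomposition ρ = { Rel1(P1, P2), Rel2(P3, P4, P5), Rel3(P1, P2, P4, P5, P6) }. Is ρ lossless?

Chase test. Columns are P1, P2, P3, P4, P5, P6; row i has aⱼ where attribute j ∈ Reli, else bᵢⱼ.
Initial tableau (one row per fragment):
  row 1: a1 a2 b13 b14 b15 b16
  row 2: b21 b22 a3 a4 a5 b26
  row 3: a1 a2 b33 a4 a5 a6
Rows 1 and 3 agree on P1, P2; apply P1, P2→P4, P5 and equate their P4, P5 entries.
No row becomes fully distinguished — the join is lossy.

No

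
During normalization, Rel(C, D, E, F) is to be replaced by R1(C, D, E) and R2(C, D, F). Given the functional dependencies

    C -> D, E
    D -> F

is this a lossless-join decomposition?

Yes

Common attributes: R1 ∩ R2 = {C, D}.
Closure of {C, D}: C → D, E applies, adding E; D → F applies, adding F. So (C, D)⁺ = {C, D, E, F}.
This closure contains every attribute of R1, so R1 ∩ R2 → R1. The join is lossless.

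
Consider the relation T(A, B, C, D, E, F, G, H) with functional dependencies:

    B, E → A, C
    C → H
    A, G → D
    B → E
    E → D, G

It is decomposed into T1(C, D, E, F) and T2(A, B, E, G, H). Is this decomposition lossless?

No

Common attributes: T1 ∩ T2 = {E}.
Closure of {E}: E → D, G applies, adding D, G. So (E)⁺ = {D, E, G}.
The closure contains neither all of T1 = {C, D, E, F} nor all of T2 = {A, B, E, G, H}, so the common attributes are not a superkey of either fragment. The join is lossy.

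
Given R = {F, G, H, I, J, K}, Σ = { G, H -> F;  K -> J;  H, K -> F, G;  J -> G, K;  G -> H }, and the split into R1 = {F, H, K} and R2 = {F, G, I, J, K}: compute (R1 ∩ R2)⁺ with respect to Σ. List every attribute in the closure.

F, G, H, J, K

R1 ∩ R2 = {F, K}.
K → J applies, adding J
J → G, K applies, adding G
G → H applies, adding H
Closure: {F, G, H, J, K}.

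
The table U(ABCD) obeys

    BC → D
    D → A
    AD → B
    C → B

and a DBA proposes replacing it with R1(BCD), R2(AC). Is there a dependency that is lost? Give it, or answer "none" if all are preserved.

D → A

Check D → A: no single fragment contains all of {AD}, and the restricted closure of {D} across the fragments never reaches {A}.
BC → D is preserved.
AD → B is preserved.
C → B is preserved.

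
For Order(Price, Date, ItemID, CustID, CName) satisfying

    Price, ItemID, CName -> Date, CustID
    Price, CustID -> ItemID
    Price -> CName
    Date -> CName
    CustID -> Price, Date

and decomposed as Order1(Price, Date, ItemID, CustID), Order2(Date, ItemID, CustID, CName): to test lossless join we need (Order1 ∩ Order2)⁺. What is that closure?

Price, Date, ItemID, CustID, CName

Order1 ∩ Order2 = {Date, ItemID, CustID}.
Date → CName applies, adding CName
CustID → Price, Date applies, adding Price
Closure: {Price, Date, ItemID, CustID, CName}.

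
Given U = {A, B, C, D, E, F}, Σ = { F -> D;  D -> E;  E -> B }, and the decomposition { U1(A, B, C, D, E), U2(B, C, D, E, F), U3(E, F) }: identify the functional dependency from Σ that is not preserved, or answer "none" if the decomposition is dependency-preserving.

none

F → D lies within U2.
D → E lies within U1.
E → B lies within U1.
Every dependency is enforceable on the fragments, so the decomposition is dependency-preserving.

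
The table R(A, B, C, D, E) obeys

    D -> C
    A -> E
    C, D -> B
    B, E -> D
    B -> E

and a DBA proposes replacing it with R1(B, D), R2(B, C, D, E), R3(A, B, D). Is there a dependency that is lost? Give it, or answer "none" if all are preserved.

Check A → E: no single fragment contains all of {A, E}, and the restricted closure of {A} across the fragments never reaches {E}.
D → C is preserved.
C, D → B is preserved.
B, E → D is preserved.
B → E is preserved.

A -> E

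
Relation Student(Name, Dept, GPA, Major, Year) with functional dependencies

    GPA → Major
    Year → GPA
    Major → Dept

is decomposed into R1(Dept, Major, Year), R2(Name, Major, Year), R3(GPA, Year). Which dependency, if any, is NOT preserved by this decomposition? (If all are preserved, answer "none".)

Check GPA → Major: no single fragment contains all of {GPA, Major}, and the restricted closure of {GPA} across the fragments never reaches {Major}.
Year → GPA is preserved.
Major → Dept is preserved.

GPA → Major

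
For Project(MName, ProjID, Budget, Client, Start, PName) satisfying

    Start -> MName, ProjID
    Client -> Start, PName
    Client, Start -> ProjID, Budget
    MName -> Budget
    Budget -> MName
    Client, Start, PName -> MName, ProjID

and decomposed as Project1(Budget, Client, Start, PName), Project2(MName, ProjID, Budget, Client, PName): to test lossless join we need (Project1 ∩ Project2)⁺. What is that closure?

Project1 ∩ Project2 = {Budget, Client, PName}.
Client → Start, PName applies, adding Start
Client, Start → ProjID, Budget applies, adding ProjID
Budget → MName applies, adding MName
Closure: {MName, ProjID, Budget, Client, Start, PName}.

MName, ProjID, Budget, Client, Start, PName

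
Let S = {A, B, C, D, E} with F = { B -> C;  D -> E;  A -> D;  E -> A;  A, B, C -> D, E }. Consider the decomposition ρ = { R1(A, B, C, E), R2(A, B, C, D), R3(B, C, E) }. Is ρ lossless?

Chase test. Columns are A, B, C, D, E; row i has aⱼ where attribute j ∈ Ri, else bᵢⱼ.
Initial tableau (one row per fragment):
  row 1: a1 a2 a3 b14 a5
  row 2: a1 a2 a3 a4 b25
  row 3: b31 a2 a3 b34 a5
Rows 1 and 2 agree on A; apply A→D and equate their D entries.
Rows 1 and 3 agree on E; apply E→A and equate their A entries.
Rows 1 and 2 agree on A, B, C; apply A, B, C→D, E and equate their D, E entries.
Rows 1 and 3 agree on A, B, C; apply A, B, C→D, E and equate their D, E entries.
Row 1 is now all distinguished symbols — the join is lossless.

Yes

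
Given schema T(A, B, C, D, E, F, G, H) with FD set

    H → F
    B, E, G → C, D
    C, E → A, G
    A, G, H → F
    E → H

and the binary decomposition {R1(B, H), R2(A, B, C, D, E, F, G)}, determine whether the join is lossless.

Common attributes: R1 ∩ R2 = {B}.
No dependency enlarges {B}, so (B)⁺ = {B}.
The closure contains neither all of R1 = {B, H} nor all of R2 = {A, B, C, D, E, F, G}, so the common attributes are not a superkey of either fragment. The join is lossy.

No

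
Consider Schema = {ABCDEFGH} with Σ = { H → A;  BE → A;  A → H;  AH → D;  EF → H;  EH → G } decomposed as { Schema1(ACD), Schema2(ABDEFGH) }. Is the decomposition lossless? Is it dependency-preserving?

Lossless test: (AD)⁺ = {ADH}, which is a superkey of neither fragment — lossy.
Dependency preservation: every FD's attributes lie within a single fragment, so each can be enforced locally — preserved.

lossy but dependency-preserving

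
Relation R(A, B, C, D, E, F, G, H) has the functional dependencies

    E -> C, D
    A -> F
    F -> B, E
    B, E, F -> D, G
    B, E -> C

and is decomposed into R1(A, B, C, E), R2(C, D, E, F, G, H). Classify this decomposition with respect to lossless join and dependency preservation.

lossy and not dependency-preserving

Lossless test: (C, E)⁺ = {C, D, E}, which is a superkey of neither fragment — lossy.
Dependency preservation: the restricted closure of {A} across the fragments never reaches {F}, so A → F cannot be enforced without a join — not preserved.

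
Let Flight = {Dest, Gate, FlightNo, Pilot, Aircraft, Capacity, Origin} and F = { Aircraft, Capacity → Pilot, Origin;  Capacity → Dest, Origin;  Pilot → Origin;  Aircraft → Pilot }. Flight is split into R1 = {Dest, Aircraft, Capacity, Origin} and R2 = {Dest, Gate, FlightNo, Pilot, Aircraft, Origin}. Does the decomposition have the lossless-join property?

Common attributes: R1 ∩ R2 = {Dest, Aircraft, Origin}.
Closure of {Dest, Aircraft, Origin}: Aircraft → Pilot applies, adding Pilot. So (Dest, Aircraft, Origin)⁺ = {Dest, Pilot, Aircraft, Origin}.
The closure contains neither all of R1 = {Dest, Aircraft, Capacity, Origin} nor all of R2 = {Dest, Gate, FlightNo, Pilot, Aircraft, Origin}, so the common attributes are not a superkey of either fragment. The join is lossy.

No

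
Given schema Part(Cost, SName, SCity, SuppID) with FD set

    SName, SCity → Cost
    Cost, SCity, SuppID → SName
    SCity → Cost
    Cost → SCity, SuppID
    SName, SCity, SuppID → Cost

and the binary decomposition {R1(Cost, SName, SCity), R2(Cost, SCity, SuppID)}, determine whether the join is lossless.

Yes

Common attributes: R1 ∩ R2 = {Cost, SCity}.
Closure of {Cost, SCity}: Cost → SCity, SuppID applies, adding SuppID; Cost, SCity, SuppID → SName applies, adding SName. So (Cost, SCity)⁺ = {Cost, SName, SCity, SuppID}.
This closure contains every attribute of R1, so R1 ∩ R2 → R1. The join is lossless.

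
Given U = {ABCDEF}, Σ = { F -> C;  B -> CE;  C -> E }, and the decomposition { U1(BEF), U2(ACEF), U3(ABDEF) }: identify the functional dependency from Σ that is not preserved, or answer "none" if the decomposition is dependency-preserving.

B -> CE

Check B → CE: no single fragment contains all of {BCE}, and the restricted closure of {B} across the fragments never reaches {CE}.
F → C is preserved.
C → E is preserved.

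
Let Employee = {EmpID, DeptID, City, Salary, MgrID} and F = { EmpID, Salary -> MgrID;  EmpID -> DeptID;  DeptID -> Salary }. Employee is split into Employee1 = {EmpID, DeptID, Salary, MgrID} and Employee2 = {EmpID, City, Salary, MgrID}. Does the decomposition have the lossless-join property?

Common attributes: Employee1 ∩ Employee2 = {EmpID, Salary, MgrID}.
Closure of {EmpID, Salary, MgrID}: EmpID → DeptID applies, adding DeptID. So (EmpID, Salary, MgrID)⁺ = {EmpID, DeptID, Salary, MgrID}.
This closure contains every attribute of Employee1, so Employee1 ∩ Employee2 → Employee1. The join is lossless.

Yes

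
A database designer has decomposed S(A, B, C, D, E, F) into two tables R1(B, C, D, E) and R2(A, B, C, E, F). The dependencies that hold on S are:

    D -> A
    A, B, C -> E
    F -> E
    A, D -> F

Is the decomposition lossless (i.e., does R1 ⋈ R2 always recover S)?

Common attributes: R1 ∩ R2 = {B, C, E}.
No dependency enlarges {B, C, E}, so (B, C, E)⁺ = {B, C, E}.
The closure contains neither all of R1 = {B, C, D, E} nor all of R2 = {A, B, C, E, F}, so the common attributes are not a superkey of either fragment. The join is lossy.

No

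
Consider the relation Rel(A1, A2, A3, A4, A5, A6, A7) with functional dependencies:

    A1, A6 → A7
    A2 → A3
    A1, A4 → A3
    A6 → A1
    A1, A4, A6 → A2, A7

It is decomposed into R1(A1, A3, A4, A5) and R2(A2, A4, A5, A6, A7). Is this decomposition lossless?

No

Common attributes: R1 ∩ R2 = {A4, A5}.
No dependency enlarges {A4, A5}, so (A4, A5)⁺ = {A4, A5}.
The closure contains neither all of R1 = {A1, A3, A4, A5} nor all of R2 = {A2, A4, A5, A6, A7}, so the common attributes are not a superkey of either fragment. The join is lossy.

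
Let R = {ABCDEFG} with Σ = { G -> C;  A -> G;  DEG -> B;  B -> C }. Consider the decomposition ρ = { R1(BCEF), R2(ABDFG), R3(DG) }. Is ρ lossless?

Chase test. Columns are ABCDEFG; row i has aⱼ where attribute j ∈ Ri, else bᵢⱼ.
Initial tableau (one row per fragment):
  row 1: b11 a2 a3 b14 a5 a6 b17
  row 2: a1 a2 b23 a4 b25 a6 a7
  row 3: b31 b32 b33 a4 b35 b36 a7
Rows 2 and 3 agree on G; apply G→C and equate their C entries.
Rows 1 and 2 agree on B; apply B→C and equate their C entries.
No row becomes fully distinguished — the join is lossy.

No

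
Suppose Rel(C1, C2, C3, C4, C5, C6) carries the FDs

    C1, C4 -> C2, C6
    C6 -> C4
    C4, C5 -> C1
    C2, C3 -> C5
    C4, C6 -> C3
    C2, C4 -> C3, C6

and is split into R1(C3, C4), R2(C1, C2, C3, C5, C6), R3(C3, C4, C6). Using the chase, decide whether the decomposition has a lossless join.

Chase test. Columns are C1, C2, C3, C4, C5, C6; row i has aⱼ where attribute j ∈ Ri, else bᵢⱼ.
Initial tableau (one row per fragment):
  row 1: b11 b12 a3 a4 b15 b16
  row 2: a1 a2 a3 b24 a5 a6
  row 3: b31 b32 a3 a4 b35 a6
Rows 2 and 3 agree on C6; apply C6→C4 and equate their C4 entries.
Row 2 is now all distinguished symbols — the join is lossless.

Yes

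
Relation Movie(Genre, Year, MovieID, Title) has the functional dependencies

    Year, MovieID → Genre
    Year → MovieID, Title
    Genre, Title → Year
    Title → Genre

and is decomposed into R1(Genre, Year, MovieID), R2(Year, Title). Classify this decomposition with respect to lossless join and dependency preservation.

lossless and dependency-preserving

Lossless test: (Year)⁺ = {Genre, Year, MovieID, Title}, which contains all of one fragment — lossless.
Dependency preservation: Year → MovieID, Title; Genre, Title → Year; Title → Genre are not contained in any single fragment, but the restricted closure of each left-hand side across the fragments still reaches the right-hand side; the remaining FDs each lie inside some fragment. All dependencies are preserved.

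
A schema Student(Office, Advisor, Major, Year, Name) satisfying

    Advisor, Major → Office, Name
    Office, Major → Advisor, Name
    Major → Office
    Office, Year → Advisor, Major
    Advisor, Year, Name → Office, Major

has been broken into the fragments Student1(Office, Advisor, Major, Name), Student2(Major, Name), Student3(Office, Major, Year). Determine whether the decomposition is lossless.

Yes

Chase test. Columns are Office, Advisor, Major, Year, Name; row i has aⱼ where attribute j ∈ Studenti, else bᵢⱼ.
Initial tableau (one row per fragment):
  row 1: a1 a2 a3 b14 a5
  row 2: b21 b22 a3 b24 a5
  row 3: a1 b32 a3 a4 b35
Rows 1 and 3 agree on Office, Major; apply Office, Major→Advisor, Name and equate their Advisor, Name entries.
Rows 1 and 2 agree on Major; apply Major→Office and equate their Office entries.
Rows 1 and 2 agree on Office, Major; apply Office, Major→Advisor, Name and equate their Advisor, Name entries.
Row 3 is now all distinguished symbols — the join is lossless.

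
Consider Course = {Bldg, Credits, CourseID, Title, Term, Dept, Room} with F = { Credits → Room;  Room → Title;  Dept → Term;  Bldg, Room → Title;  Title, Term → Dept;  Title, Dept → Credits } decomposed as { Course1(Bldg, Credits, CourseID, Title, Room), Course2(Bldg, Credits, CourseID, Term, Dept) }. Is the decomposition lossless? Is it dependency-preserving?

lossless but not dependency-preserving

Lossless test: (Bldg, Credits, CourseID)⁺ = {Bldg, Credits, CourseID, Title, Room}, which contains all of one fragment — lossless.
Dependency preservation: the restricted closure of {Title, Term} across the fragments never reaches {Dept}, so Title, Term → Dept cannot be enforced without a join — not preserved.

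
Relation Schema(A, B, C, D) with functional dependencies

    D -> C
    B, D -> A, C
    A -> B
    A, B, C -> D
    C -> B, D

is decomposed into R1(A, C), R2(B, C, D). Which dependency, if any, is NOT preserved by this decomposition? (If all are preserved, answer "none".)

A -> B

Check A → B: no single fragment contains all of {A, B}, and the restricted closure of {A} across the fragments never reaches {B}.
D → C is preserved.
B, D → A, C is preserved.
A, B, C → D is preserved.
C → B, D is preserved.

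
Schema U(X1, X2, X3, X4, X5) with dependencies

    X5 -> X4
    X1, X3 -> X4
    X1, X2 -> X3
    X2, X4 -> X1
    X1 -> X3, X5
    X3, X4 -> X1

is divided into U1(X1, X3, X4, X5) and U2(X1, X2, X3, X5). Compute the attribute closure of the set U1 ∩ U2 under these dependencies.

U1 ∩ U2 = {X1, X3, X5}.
X5 → X4 applies, adding X4
Closure: {X1, X3, X4, X5}.

X1, X3, X4, X5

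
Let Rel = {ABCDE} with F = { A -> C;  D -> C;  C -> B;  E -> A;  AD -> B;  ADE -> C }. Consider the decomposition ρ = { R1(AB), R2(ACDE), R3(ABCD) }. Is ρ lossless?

Yes

Chase test. Columns are ABCDE; row i has aⱼ where attribute j ∈ Ri, else bᵢⱼ.
Initial tableau (one row per fragment):
  row 1: a1 a2 b13 b14 b15
  row 2: a1 b22 a3 a4 a5
  row 3: a1 a2 a3 a4 b35
Rows 1 and 2 agree on A; apply A→C and equate their C entries.
Rows 1 and 2 agree on C; apply C→B and equate their B entries.
Row 2 is now all distinguished symbols — the join is lossless.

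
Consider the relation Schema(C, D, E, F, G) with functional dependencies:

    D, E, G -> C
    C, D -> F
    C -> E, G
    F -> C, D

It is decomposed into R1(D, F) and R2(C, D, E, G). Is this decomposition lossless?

Common attributes: R1 ∩ R2 = {D}.
No dependency enlarges {D}, so (D)⁺ = {D}.
The closure contains neither all of R1 = {D, F} nor all of R2 = {C, D, E, G}, so the common attributes are not a superkey of either fragment. The join is lossy.

No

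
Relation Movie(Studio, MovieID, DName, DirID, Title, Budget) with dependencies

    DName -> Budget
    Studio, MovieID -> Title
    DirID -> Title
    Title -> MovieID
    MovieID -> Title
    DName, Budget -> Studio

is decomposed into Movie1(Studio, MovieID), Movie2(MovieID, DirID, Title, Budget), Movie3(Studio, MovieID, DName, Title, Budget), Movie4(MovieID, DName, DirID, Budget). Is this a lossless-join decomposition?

Yes

Chase test. Columns are Studio, MovieID, DName, DirID, Title, Budget; row i has aⱼ where attribute j ∈ Moviei, else bᵢⱼ.
Initial tableau (one row per fragment):
  row 1: a1 a2 b13 b14 b15 b16
  row 2: b21 a2 b23 a4 a5 a6
  row 3: a1 a2 a3 b34 a5 a6
  row 4: b41 a2 a3 a4 b45 a6
Rows 1 and 3 agree on Studio, MovieID; apply Studio, MovieID→Title and equate their Title entries.
Rows 2 and 4 agree on DirID; apply DirID→Title and equate their Title entries.
Rows 3 and 4 agree on DName, Budget; apply DName, Budget→Studio and equate their Studio entries.
Row 4 is now all distinguished symbols — the join is lossless.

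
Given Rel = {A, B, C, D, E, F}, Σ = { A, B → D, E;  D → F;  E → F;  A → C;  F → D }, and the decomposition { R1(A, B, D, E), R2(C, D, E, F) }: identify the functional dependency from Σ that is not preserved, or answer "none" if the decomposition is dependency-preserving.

Check A → C: no single fragment contains all of {A, C}, and the restricted closure of {A} across the fragments never reaches {C}.
A, B → D, E is preserved.
D → F is preserved.
E → F is preserved.
F → D is preserved.

A → C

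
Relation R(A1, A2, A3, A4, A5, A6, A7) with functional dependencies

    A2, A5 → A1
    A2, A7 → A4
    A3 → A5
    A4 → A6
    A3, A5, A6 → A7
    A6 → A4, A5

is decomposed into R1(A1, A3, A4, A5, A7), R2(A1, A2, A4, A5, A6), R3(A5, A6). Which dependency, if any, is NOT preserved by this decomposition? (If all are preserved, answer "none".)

A2, A7 → A4

Check A2, A7 → A4: no single fragment contains all of {A2, A4, A7}, and the restricted closure of {A2, A7} across the fragments never reaches {A4}.
A2, A5 → A1 is preserved.
A3 → A5 is preserved.
A4 → A6 is preserved.
A3, A5, A6 → A7 is preserved.
A6 → A4, A5 is preserved.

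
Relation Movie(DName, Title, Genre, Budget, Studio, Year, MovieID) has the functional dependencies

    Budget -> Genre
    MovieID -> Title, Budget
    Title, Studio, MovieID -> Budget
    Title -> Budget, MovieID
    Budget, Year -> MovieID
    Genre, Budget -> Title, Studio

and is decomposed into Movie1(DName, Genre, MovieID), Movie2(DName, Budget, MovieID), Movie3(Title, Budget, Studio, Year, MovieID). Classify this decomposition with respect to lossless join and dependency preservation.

lossy but dependency-preserving

Lossless test (chase): Rows 2 and 3 agree on Budget; apply Budget→Genre and equate their Genre entries. Rows 1 and 2 agree on MovieID; apply MovieID→Title, Budget and equate their Title, Budget entries. Rows 1 and 3 agree on MovieID; apply MovieID→Title, Budget and equate their Title, Budget entries. Rows 2 and 3 agree on Genre, Budget; apply Genre, Budget→Title, Studio and equate their Title, Studio entries. Rows 1 and 2 agree on Budget; apply Budget→Genre and equate their Genre entries. Rows 1 and 2 agree on Genre, Budget; apply Genre, Budget→Title, Studio and equate their Title, Studio entries. No row becomes fully distinguished — the join is lossy.
Dependency preservation: Budget → Genre; Genre, Budget → Title, Studio are not contained in any single fragment, but the restricted closure of each left-hand side across the fragments still reaches the right-hand side; the remaining FDs each lie inside some fragment. All dependencies are preserved.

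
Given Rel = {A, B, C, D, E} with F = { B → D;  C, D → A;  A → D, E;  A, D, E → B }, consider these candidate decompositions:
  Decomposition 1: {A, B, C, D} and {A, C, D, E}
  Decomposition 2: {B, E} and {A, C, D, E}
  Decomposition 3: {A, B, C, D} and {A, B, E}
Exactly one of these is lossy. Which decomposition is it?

Decomposition 2

Decomposition 1: common = {A, C, D}, closure = {A, B, C, D, E} → lossless.
Decomposition 2: common = {E}, closure = {E} → lossy.
Decomposition 3: common = {A, B}, closure = {A, B, D, E} → lossless.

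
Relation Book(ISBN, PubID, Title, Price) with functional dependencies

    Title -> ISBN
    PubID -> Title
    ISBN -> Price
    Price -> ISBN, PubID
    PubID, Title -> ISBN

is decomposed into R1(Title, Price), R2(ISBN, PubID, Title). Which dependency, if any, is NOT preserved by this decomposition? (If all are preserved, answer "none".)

Title → ISBN lies within R2.
PubID → Title lies within R2.
ISBN → Price: restricted closure across fragments reaches Price.
Price → ISBN, PubID: restricted closure across fragments reaches ISBN, PubID.
PubID, Title → ISBN lies within R2.
Every dependency is enforceable on the fragments, so the decomposition is dependency-preserving.

none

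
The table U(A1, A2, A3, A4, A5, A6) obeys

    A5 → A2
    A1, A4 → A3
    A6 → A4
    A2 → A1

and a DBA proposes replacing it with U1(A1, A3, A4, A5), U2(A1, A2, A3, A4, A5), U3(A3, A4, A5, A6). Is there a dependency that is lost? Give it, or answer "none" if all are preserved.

A5 → A2 lies within U2.
A1, A4 → A3 lies within U1.
A6 → A4 lies within U3.
A2 → A1 lies within U2.
Every dependency is enforceable on the fragments, so the decomposition is dependency-preserving.

none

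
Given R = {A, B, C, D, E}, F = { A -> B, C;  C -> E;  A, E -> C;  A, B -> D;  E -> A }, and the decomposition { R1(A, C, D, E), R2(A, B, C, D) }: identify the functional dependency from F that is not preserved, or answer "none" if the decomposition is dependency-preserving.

none

A → B, C lies within R2.
C → E lies within R1.
A, E → C lies within R1.
A, B → D lies within R2.
E → A lies within R1.
Every dependency is enforceable on the fragments, so the decomposition is dependency-preserving.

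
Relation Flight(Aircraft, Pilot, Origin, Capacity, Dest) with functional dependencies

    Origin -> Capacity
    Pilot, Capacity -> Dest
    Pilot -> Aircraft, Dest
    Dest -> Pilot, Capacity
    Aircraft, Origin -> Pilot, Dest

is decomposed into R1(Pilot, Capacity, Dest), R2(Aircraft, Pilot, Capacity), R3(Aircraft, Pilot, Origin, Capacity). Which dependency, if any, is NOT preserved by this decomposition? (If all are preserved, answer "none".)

none

Origin → Capacity lies within R3.
Pilot, Capacity → Dest lies within R1.
Pilot → Aircraft, Dest: restricted closure across fragments reaches Aircraft, Dest.
Dest → Pilot, Capacity lies within R1.
Aircraft, Origin → Pilot, Dest: restricted closure across fragments reaches Pilot, Dest.
Every dependency is enforceable on the fragments, so the decomposition is dependency-preserving.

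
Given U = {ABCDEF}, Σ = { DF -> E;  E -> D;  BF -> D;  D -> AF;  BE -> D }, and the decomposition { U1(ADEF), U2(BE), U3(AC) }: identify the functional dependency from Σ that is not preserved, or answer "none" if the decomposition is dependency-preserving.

BF -> D

Check BF → D: no single fragment contains all of {BDF}, and the restricted closure of {BF} across the fragments never reaches {D}.
DF → E is preserved.
E → D is preserved.
D → AF is preserved.
BE → D is preserved.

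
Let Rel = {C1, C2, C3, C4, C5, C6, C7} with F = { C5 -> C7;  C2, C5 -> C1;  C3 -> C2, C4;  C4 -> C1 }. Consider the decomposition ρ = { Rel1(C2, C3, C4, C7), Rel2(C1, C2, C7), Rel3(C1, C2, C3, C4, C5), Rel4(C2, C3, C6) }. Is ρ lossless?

Chase test. Columns are C1, C2, C3, C4, C5, C6, C7; row i has aⱼ where attribute j ∈ Reli, else bᵢⱼ.
Initial tableau (one row per fragment):
  row 1: b11 a2 a3 a4 b15 b16 a7
  row 2: a1 a2 b23 b24 b25 b26 a7
  row 3: a1 a2 a3 a4 a5 b36 b37
  row 4: b41 a2 a3 b44 b45 a6 b47
Rows 1 and 4 agree on C3; apply C3→C2, C4 and equate their C2, C4 entries.
Rows 1 and 3 agree on C4; apply C4→C1 and equate their C1 entries.
Rows 1 and 4 agree on C4; apply C4→C1 and equate their C1 entries.
No row becomes fully distinguished — the join is lossy.

No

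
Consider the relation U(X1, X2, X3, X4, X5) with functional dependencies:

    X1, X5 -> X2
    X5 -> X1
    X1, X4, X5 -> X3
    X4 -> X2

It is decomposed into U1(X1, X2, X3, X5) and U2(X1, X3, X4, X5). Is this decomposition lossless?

Yes

Common attributes: U1 ∩ U2 = {X1, X3, X5}.
Closure of {X1, X3, X5}: X1, X5 → X2 applies, adding X2. So (X1, X3, X5)⁺ = {X1, X2, X3, X5}.
This closure contains every attribute of U1, so U1 ∩ U2 → U1. The join is lossless.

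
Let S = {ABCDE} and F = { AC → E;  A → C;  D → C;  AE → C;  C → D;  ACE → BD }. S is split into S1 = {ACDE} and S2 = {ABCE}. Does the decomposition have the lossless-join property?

Yes

Common attributes: S1 ∩ S2 = {ACE}.
Closure of {ACE}: C → D applies, adding D; ACE → BD applies, adding B. So (ACE)⁺ = {ABCDE}.
This closure contains every attribute of S1, so S1 ∩ S2 → S1. The join is lossless.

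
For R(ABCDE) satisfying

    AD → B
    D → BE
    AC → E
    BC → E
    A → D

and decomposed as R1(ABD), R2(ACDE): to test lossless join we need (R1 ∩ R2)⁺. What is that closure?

ABDE

R1 ∩ R2 = {AD}.
AD → B applies, adding B
D → BE applies, adding E
Closure: {ABDE}.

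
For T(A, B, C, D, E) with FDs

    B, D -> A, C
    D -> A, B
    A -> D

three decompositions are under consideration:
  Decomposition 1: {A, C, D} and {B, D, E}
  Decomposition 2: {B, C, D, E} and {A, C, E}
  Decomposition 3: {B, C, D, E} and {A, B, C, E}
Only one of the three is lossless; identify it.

Decomposition 1: common = {D}, closure = {A, B, C, D} → lossless.
Decomposition 2: common = {C, E}, closure = {C, E} → lossy.
Decomposition 3: common = {B, C, E}, closure = {B, C, E} → lossy.

Decomposition 1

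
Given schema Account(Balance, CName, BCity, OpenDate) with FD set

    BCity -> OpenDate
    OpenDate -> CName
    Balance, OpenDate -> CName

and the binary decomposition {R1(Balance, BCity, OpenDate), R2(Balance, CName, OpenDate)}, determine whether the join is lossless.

Common attributes: R1 ∩ R2 = {Balance, OpenDate}.
Closure of {Balance, OpenDate}: OpenDate → CName applies, adding CName. So (Balance, OpenDate)⁺ = {Balance, CName, OpenDate}.
This closure contains every attribute of R2, so R1 ∩ R2 → R2. The join is lossless.

Yes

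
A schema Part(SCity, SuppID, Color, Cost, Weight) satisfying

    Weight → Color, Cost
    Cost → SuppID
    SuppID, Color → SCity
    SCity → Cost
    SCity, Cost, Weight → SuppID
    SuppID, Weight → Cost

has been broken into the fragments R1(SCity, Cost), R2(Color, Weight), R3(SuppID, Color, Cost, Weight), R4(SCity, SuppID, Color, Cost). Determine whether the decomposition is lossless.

Yes

Chase test. Columns are SCity, SuppID, Color, Cost, Weight; row i has aⱼ where attribute j ∈ Ri, else bᵢⱼ.
Initial tableau (one row per fragment):
  row 1: a1 b12 b13 a4 b15
  row 2: b21 b22 a3 b24 a5
  row 3: b31 a2 a3 a4 a5
  row 4: a1 a2 a3 a4 b45
Rows 2 and 3 agree on Weight; apply Weight→Color, Cost and equate their Color, Cost entries.
Rows 1 and 2 agree on Cost; apply Cost→SuppID and equate their SuppID entries.
Rows 1 and 3 agree on Cost; apply Cost→SuppID and equate their SuppID entries.
Rows 2 and 3 agree on SuppID, Color; apply SuppID, Color→SCity and equate their SCity entries.
Rows 2 and 4 agree on SuppID, Color; apply SuppID, Color→SCity and equate their SCity entries.
Row 2 is now all distinguished symbols — the join is lossless.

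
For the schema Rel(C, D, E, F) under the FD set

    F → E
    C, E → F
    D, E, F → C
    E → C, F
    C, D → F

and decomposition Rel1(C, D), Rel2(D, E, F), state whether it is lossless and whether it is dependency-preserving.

lossy and not dependency-preserving

Lossless test: (D)⁺ = {D}, which is a superkey of neither fragment — lossy.
Dependency preservation: the restricted closure of {D, E, F} across the fragments never reaches {C}, so D, E, F → C cannot be enforced without a join — not preserved.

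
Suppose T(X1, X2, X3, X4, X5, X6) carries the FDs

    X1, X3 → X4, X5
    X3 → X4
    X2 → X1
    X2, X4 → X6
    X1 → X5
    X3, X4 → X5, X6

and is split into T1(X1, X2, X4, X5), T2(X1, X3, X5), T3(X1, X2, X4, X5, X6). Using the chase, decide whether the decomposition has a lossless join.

Chase test. Columns are X1, X2, X3, X4, X5, X6; row i has aⱼ where attribute j ∈ Ti, else bᵢⱼ.
Initial tableau (one row per fragment):
  row 1: a1 a2 b13 a4 a5 b16
  row 2: a1 b22 a3 b24 a5 b26
  row 3: a1 a2 b33 a4 a5 a6
Rows 1 and 3 agree on X2, X4; apply X2, X4→X6 and equate their X6 entries.
No row becomes fully distinguished — the join is lossy.

No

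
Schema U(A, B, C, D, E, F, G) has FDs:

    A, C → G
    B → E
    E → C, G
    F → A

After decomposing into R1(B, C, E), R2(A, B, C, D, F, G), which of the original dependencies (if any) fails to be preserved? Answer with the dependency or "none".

Check E → C, G: no single fragment contains all of {C, E, G}, and the restricted closure of {E} across the fragments never reaches {C, G}.
A, C → G is preserved.
B → E is preserved.
F → A is preserved.

E → C, G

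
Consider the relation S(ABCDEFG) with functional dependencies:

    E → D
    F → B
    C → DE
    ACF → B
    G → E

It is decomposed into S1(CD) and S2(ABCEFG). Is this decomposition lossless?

Common attributes: S1 ∩ S2 = {C}.
Closure of {C}: C → DE applies, adding DE. So (C)⁺ = {CDE}.
This closure contains every attribute of S1, so S1 ∩ S2 → S1. The join is lossless.

Yes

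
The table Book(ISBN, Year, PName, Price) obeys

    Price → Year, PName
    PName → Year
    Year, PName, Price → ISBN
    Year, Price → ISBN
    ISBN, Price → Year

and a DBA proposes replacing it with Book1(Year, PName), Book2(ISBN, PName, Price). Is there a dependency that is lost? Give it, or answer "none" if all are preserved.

Price → Year, PName: restricted closure across fragments reaches Year, PName.
PName → Year lies within Book1.
Year, PName, Price → ISBN: restricted closure across fragments reaches ISBN.
Year, Price → ISBN: restricted closure across fragments reaches ISBN.
ISBN, Price → Year: restricted closure across fragments reaches Year.
Every dependency is enforceable on the fragments, so the decomposition is dependency-preserving.

none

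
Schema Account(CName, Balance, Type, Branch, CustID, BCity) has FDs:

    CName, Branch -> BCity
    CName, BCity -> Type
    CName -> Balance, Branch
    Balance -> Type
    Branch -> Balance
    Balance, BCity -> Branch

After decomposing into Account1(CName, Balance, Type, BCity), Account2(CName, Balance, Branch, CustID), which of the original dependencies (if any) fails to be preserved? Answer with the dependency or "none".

Check Balance, BCity → Branch: no single fragment contains all of {Balance, Branch, BCity}, and the restricted closure of {Balance, BCity} across the fragments never reaches {Branch}.
CName, Branch → BCity is preserved.
CName, BCity → Type is preserved.
CName → Balance, Branch is preserved.
Balance → Type is preserved.
Branch → Balance is preserved.

Balance, BCity -> Branch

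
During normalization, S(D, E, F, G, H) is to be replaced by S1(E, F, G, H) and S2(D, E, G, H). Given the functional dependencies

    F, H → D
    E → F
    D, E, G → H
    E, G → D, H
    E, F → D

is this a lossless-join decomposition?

Yes

Common attributes: S1 ∩ S2 = {E, G, H}.
Closure of {E, G, H}: E → F applies, adding F; E, G → D, H applies, adding D. So (E, G, H)⁺ = {D, E, F, G, H}.
This closure contains every attribute of S1, so S1 ∩ S2 → S1. The join is lossless.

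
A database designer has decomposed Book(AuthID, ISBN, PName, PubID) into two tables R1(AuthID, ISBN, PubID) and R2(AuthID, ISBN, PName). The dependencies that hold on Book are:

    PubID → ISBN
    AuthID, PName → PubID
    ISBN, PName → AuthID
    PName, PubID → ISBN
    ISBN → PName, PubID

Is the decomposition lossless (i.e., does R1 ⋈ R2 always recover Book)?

Common attributes: R1 ∩ R2 = {AuthID, ISBN}.
Closure of {AuthID, ISBN}: ISBN → PName, PubID applies, adding PName, PubID. So (AuthID, ISBN)⁺ = {AuthID, ISBN, PName, PubID}.
This closure contains every attribute of R1, so R1 ∩ R2 → R1. The join is lossless.

Yes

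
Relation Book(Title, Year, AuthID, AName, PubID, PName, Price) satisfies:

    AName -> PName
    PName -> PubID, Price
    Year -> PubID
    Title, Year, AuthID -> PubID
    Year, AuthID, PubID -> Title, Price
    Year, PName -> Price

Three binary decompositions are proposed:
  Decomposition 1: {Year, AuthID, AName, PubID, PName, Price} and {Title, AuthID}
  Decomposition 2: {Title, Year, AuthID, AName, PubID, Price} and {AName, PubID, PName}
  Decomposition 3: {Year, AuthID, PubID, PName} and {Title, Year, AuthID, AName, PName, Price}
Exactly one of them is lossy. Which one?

Decomposition 1

Decomposition 1: common = {AuthID}, closure = {AuthID} → lossy.
Decomposition 2: common = {AName, PubID}, closure = {AName, PubID, PName, Price} → lossless.
Decomposition 3: common = {Year, AuthID, PName}, closure = {Title, Year, AuthID, PubID, PName, Price} → lossless.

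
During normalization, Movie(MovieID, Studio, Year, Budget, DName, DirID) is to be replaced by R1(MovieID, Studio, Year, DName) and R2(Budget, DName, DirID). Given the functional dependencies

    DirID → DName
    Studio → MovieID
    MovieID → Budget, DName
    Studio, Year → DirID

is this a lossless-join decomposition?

No

Common attributes: R1 ∩ R2 = {DName}.
No dependency enlarges {DName}, so (DName)⁺ = {DName}.
The closure contains neither all of R1 = {MovieID, Studio, Year, DName} nor all of R2 = {Budget, DName, DirID}, so the common attributes are not a superkey of either fragment. The join is lossy.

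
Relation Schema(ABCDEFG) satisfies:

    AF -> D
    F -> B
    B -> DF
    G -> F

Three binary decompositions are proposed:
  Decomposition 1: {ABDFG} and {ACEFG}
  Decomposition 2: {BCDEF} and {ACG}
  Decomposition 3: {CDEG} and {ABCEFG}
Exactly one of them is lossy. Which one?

Decomposition 1: common = {AFG}, closure = {ABDFG} → lossless.
Decomposition 2: common = {C}, closure = {C} → lossy.
Decomposition 3: common = {CEG}, closure = {BCDEFG} → lossless.

Decomposition 2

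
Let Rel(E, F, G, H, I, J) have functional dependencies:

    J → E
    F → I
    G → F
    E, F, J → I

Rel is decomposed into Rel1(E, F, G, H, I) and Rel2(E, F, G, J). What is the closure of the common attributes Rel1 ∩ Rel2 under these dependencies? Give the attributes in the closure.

Rel1 ∩ Rel2 = {E, F, G}.
F → I applies, adding I
Closure: {E, F, G, I}.

E, F, G, I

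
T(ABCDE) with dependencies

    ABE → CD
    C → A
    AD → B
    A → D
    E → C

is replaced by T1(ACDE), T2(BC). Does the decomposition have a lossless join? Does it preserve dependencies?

lossless but not dependency-preserving

Lossless test: (C)⁺ = {ABCD}, which contains all of one fragment — lossless.
Dependency preservation: the restricted closure of {AD} across the fragments never reaches {B}, so AD → B cannot be enforced without a join — not preserved.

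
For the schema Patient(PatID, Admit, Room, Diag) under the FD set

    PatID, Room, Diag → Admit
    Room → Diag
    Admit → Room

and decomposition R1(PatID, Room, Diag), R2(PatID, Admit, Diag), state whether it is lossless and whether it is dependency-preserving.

lossy and not dependency-preserving

Lossless test: (PatID, Diag)⁺ = {PatID, Diag}, which is a superkey of neither fragment — lossy.
Dependency preservation: the restricted closure of {PatID, Room, Diag} across the fragments never reaches {Admit}, so PatID, Room, Diag → Admit cannot be enforced without a join — not preserved.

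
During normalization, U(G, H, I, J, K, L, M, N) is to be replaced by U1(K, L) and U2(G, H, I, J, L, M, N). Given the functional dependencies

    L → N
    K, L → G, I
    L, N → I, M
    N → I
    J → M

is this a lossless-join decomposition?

Common attributes: U1 ∩ U2 = {L}.
Closure of {L}: L → N applies, adding N; L, N → I, M applies, adding I, M. So (L)⁺ = {I, L, M, N}.
The closure contains neither all of U1 = {K, L} nor all of U2 = {G, H, I, J, L, M, N}, so the common attributes are not a superkey of either fragment. The join is lossy.

No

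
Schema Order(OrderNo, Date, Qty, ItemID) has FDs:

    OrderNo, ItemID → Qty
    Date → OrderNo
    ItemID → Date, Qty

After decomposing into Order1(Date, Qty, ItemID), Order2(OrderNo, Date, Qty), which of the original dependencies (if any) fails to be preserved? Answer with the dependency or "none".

none

OrderNo, ItemID → Qty: restricted closure across fragments reaches Qty.
Date → OrderNo lies within Order2.
ItemID → Date, Qty lies within Order1.
Every dependency is enforceable on the fragments, so the decomposition is dependency-preserving.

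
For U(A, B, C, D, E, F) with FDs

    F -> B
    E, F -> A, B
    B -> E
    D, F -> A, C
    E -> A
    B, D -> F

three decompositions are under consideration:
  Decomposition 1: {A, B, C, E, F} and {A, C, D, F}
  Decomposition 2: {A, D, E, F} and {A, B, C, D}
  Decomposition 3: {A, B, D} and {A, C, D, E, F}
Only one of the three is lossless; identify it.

Decomposition 1: common = {A, C, F}, closure = {A, B, C, E, F} → lossless.
Decomposition 2: common = {A, D}, closure = {A, D} → lossy.
Decomposition 3: common = {A, D}, closure = {A, D} → lossy.

Decomposition 1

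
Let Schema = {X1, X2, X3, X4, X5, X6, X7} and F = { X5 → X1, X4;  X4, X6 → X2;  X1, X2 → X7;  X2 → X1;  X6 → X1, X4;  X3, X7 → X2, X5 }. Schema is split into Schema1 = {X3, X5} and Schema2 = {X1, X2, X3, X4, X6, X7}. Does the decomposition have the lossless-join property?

Common attributes: Schema1 ∩ Schema2 = {X3}.
No dependency enlarges {X3}, so (X3)⁺ = {X3}.
The closure contains neither all of Schema1 = {X3, X5} nor all of Schema2 = {X1, X2, X3, X4, X6, X7}, so the common attributes are not a superkey of either fragment. The join is lossy.

No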